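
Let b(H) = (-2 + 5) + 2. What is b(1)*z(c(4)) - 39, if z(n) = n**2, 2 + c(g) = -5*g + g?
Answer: 1581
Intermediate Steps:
c(g) = -2 - 4*g (c(g) = -2 + (-5*g + g) = -2 - 4*g)
b(H) = 5 (b(H) = 3 + 2 = 5)
b(1)*z(c(4)) - 39 = 5*(-2 - 4*4)**2 - 39 = 5*(-2 - 16)**2 - 39 = 5*(-18)**2 - 39 = 5*324 - 39 = 1620 - 39 = 1581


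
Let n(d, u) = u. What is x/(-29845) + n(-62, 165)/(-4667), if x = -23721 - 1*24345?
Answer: 219399597/139286615 ≈ 1.5752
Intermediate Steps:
x = -48066 (x = -23721 - 24345 = -48066)
x/(-29845) + n(-62, 165)/(-4667) = -48066/(-29845) + 165/(-4667) = -48066*(-1/29845) + 165*(-1/4667) = 48066/29845 - 165/4667 = 219399597/139286615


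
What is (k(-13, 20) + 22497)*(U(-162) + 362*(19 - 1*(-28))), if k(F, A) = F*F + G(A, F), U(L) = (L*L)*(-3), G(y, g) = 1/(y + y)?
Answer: -27978034619/20 ≈ -1.3989e+9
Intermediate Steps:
G(y, g) = 1/(2*y)
U(L) = -3*L**2 (U(L) = L**2*(-3) = -3*L**2)
k(F, A) = F**2 + 1/(2*A) (k(F, A) = F*F + 1/(2*A) = F**2 + 1/(2*A))
(k(-13, 20) + 22497)*(U(-162) + 362*(19 - 1*(-28))) = (((-13)**2 + (1/2)/20) + 22497)*(-3*(-162)**2 + 362*(19 - 1*(-28))) = ((169 + (1/2)*(1/20)) + 22497)*(-3*26244 + 362*(19 + 28)) = ((169 + 1/40) + 22497)*(-78732 + 362*47) = (6761/40 + 22497)*(-78732 + 17014) = (906641/40)*(-61718) = -27978034619/20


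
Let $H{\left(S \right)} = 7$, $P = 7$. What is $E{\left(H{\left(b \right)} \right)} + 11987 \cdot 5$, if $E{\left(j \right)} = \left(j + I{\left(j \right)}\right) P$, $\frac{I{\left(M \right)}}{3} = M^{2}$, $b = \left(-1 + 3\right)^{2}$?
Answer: $61013$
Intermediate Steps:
$b = 4$ ($b = 2^{2} = 4$)
$I{\left(M \right)} = 3 M^{2}$
$E{\left(j \right)} = 7 j + 21 j^{2}$ ($E{\left(j \right)} = \left(j + 3 j^{2}\right) 7 = 7 j + 21 j^{2}$)
$E{\left(H{\left(b \right)} \right)} + 11987 \cdot 5 = 7 \cdot 7 \left(1 + 3 \cdot 7\right) + 11987 \cdot 5 = 7 \cdot 7 \left(1 + 21\right) + 59935 = 7 \cdot 7 \cdot 22 + 59935 = 1078 + 59935 = 61013$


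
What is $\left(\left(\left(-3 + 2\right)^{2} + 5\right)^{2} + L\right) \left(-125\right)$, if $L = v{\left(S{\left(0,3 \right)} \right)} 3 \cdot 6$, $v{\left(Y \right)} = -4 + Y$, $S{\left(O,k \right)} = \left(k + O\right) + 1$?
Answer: $-4500$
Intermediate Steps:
$S{\left(O,k \right)} = 1 + O + k$ ($S{\left(O,k \right)} = \left(O + k\right) + 1 = 1 + O + k$)
$L = 0$ ($L = \left(-4 + \left(1 + 0 + 3\right)\right) 3 \cdot 6 = \left(-4 + 4\right) 3 \cdot 6 = 0 \cdot 3 \cdot 6 = 0 \cdot 6 = 0$)
$\left(\left(\left(-3 + 2\right)^{2} + 5\right)^{2} + L\right) \left(-125\right) = \left(\left(\left(-3 + 2\right)^{2} + 5\right)^{2} + 0\right) \left(-125\right) = \left(\left(\left(-1\right)^{2} + 5\right)^{2} + 0\right) \left(-125\right) = \left(\left(1 + 5\right)^{2} + 0\right) \left(-125\right) = \left(6^{2} + 0\right) \left(-125\right) = \left(36 + 0\right) \left(-125\right) = 36 \left(-125\right) = -4500$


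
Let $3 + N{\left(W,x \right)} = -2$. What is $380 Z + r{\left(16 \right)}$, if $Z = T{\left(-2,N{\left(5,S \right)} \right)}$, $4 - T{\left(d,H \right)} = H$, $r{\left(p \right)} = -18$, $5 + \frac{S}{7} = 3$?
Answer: $3402$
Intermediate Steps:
$S = -14$ ($S = -35 + 7 \cdot 3 = -35 + 21 = -14$)
$N{\left(W,x \right)} = -5$ ($N{\left(W,x \right)} = -3 - 2 = -5$)
$T{\left(d,H \right)} = 4 - H$
$Z = 9$ ($Z = 4 - -5 = 4 + 5 = 9$)
$380 Z + r{\left(16 \right)} = 380 \cdot 9 - 18 = 3420 - 18 = 3402$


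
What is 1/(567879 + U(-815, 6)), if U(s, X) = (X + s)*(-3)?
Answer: 1/570306 ≈ 1.7534e-6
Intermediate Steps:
U(s, X) = -3*X - 3*s
1/(567879 + U(-815, 6)) = 1/(567879 + (-3*6 - 3*(-815))) = 1/(567879 + (-18 + 2445)) = 1/(567879 + 2427) = 1/570306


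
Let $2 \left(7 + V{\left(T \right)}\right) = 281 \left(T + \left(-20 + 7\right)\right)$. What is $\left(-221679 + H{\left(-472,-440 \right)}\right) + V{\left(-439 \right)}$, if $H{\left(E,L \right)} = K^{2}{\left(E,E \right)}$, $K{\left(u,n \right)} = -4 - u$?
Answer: $-66168$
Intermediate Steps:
$V{\left(T \right)} = - \frac{3667}{2} + \frac{281 T}{2}$ ($V{\left(T \right)} = -7 + \frac{281 \left(T + \left(-20 + 7\right)\right)}{2} = -7 + \frac{281 \left(T - 13\right)}{2} = -7 + \frac{281 \left(-13 + T\right)}{2} = -7 + \frac{-3653 + 281 T}{2} = -7 + \left(- \frac{3653}{2} + \frac{281 T}{2}\right) = - \frac{3667}{2} + \frac{281 T}{2}$)
$H{\left(E,L \right)} = \left(-4 - E\right)^{2}$
$\left(-221679 + H{\left(-472,-440 \right)}\right) + V{\left(-439 \right)} = \left(-221679 + \left(4 - 472\right)^{2}\right) + \left(- \frac{3667}{2} + \frac{281}{2} \left(-439\right)\right) = \left(-221679 + \left(-468\right)^{2}\right) - 63513 = \left(-221679 + 219024\right) - 63513 = -2655 - 63513 = -66168$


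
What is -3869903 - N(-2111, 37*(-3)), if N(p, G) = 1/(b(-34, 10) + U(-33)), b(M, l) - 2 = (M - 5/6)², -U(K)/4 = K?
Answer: -187709645051/48505 ≈ -3.8699e+6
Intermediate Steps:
U(K) = -4*K
b(M, l) = 2 + (-⅚ + M)² (b(M, l) = 2 + (M - 5/6)² = 2 + (M - 5*⅙)² = 2 + (M - ⅚)² = 2 + (-⅚ + M)²)
N(p, G) = 36/48505 (N(p, G) = 1/((2 + (-5 + 6*(-34))²/36) - 4*(-33)) = 1/((2 + (-5 - 204)²/36) + 132) = 1/((2 + (1/36)*(-209)²) + 132) = 1/((2 + (1/36)*43681) + 132) = 1/((2 + 43681/36) + 132) = 1/(43753/36 + 132) = 1/(48505/36) = 36/48505)
-3869903 - N(-2111, 37*(-3)) = -3869903 - 1*36/48505 = -3869903 - 36/48505 = -187709645051/48505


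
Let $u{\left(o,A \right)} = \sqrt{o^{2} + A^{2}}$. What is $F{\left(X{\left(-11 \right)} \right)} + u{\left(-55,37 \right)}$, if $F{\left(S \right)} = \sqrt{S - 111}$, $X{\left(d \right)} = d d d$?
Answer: $13 \sqrt{26} + i \sqrt{1442} \approx 66.287 + 37.974 i$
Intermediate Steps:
$u{\left(o,A \right)} = \sqrt{A^{2} + o^{2}}$
$X{\left(d \right)} = d^{3}$ ($X{\left(d \right)} = d^{2} d = d^{3}$)
$F{\left(S \right)} = \sqrt{-111 + S}$
$F{\left(X{\left(-11 \right)} \right)} + u{\left(-55,37 \right)} = \sqrt{-111 + \left(-11\right)^{3}} + \sqrt{37^{2} + \left(-55\right)^{2}} = \sqrt{-111 - 1331} + \sqrt{1369 + 3025} = \sqrt{-1442} + \sqrt{4394} = i \sqrt{1442} + 13 \sqrt{26} = 13 \sqrt{26} + i \sqrt{1442}$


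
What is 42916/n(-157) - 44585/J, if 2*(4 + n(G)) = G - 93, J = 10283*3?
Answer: -443222383/1326507 ≈ -334.13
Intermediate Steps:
J = 30849
n(G) = -101/2 + G/2 (n(G) = -4 + (G - 93)/2 = -4 + (-93 + G)/2 = -4 + (-93/2 + G/2) = -101/2 + G/2)
42916/n(-157) - 44585/J = 42916/(-101/2 + (½)*(-157)) - 44585/30849 = 42916/(-101/2 - 157/2) - 44585*1/30849 = 42916/(-129) - 44585/30849 = 42916*(-1/129) - 44585/30849 = -42916/129 - 44585/30849 = -443222383/1326507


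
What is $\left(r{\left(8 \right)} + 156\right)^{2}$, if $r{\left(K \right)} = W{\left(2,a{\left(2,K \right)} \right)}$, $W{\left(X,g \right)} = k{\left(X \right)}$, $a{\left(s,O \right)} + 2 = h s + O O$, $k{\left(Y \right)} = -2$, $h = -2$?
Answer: $23716$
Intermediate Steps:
$a{\left(s,O \right)} = -2 + O^{2} - 2 s$ ($a{\left(s,O \right)} = -2 + \left(- 2 s + O O\right) = -2 + \left(- 2 s + O^{2}\right) = -2 + \left(O^{2} - 2 s\right) = -2 + O^{2} - 2 s$)
$W{\left(X,g \right)} = -2$
$r{\left(K \right)} = -2$
$\left(r{\left(8 \right)} + 156\right)^{2} = \left(-2 + 156\right)^{2} = 154^{2} = 23716$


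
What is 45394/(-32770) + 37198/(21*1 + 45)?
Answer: 303995614/540705 ≈ 562.22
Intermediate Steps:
45394/(-32770) + 37198/(21*1 + 45) = 45394*(-1/32770) + 37198/(21 + 45) = -22697/16385 + 37198/66 = -22697/16385 + 37198*(1/66) = -22697/16385 + 18599/33 = 303995614/540705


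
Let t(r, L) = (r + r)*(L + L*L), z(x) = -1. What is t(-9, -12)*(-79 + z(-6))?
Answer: 190080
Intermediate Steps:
t(r, L) = 2*r*(L + L²) (t(r, L) = (2*r)*(L + L²) = 2*r*(L + L²))
t(-9, -12)*(-79 + z(-6)) = (2*(-12)*(-9)*(1 - 12))*(-79 - 1) = (2*(-12)*(-9)*(-11))*(-80) = -2376*(-80) = 190080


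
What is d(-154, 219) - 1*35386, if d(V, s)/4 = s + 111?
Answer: -34066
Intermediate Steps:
d(V, s) = 444 + 4*s (d(V, s) = 4*(s + 111) = 4*(111 + s) = 444 + 4*s)
d(-154, 219) - 1*35386 = (444 + 4*219) - 1*35386 = (444 + 876) - 35386 = 1320 - 35386 = -34066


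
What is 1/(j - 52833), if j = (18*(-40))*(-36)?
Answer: -1/26913 ≈ -3.7157e-5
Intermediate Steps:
j = 25920 (j = -720*(-36) = 25920)
1/(j - 52833) = 1/(25920 - 52833) = 1/(-26913) = -1/26913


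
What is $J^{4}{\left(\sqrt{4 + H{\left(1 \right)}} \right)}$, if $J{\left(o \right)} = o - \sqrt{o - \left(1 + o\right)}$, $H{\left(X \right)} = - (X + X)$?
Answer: $\left(\sqrt{2} - i\right)^{4} \approx -7.0 - 5.6569 i$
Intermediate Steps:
$H{\left(X \right)} = - 2 X$
$J{\left(o \right)} = o - i$ ($J{\left(o \right)} = o - \sqrt{-1} = o - i$)
$J^{4}{\left(\sqrt{4 + H{\left(1 \right)}} \right)} = \left(\sqrt{4 - 2} - i\right)^{4} = \left(\sqrt{2} - i\right)^{4}$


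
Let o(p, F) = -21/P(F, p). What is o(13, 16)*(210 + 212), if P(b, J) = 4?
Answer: -4431/2 ≈ -2215.5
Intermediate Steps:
o(p, F) = -21/4
o(13, 16)*(210 + 212) = -21*(210 + 212)/4 = -21/4*422 = -4431/2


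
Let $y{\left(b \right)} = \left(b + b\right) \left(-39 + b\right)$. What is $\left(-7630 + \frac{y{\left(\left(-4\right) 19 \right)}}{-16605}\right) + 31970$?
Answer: $\frac{80829644}{3321} \approx 24339.0$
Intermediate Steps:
$y{\left(b \right)} = 2 b \left(-39 + b\right)$
$\left(-7630 + \frac{y{\left(\left(-4\right) 19 \right)}}{-16605}\right) + 31970 = \left(-7630 + \frac{2 \left(\left(-4\right) 19\right) \left(-39 - 76\right)}{-16605}\right) + 31970 = \left(-7630 + 2 \left(-76\right) \left(-39 - 76\right) \left(- \frac{1}{16605}\right)\right) + 31970 = \left(-7630 + 2 \left(-76\right) \left(-115\right) \left(- \frac{1}{16605}\right)\right) + 31970 = \left(-7630 + 17480 \left(- \frac{1}{16605}\right)\right) + 31970 = \left(-7630 - \frac{3496}{3321}\right) + 31970 = - \frac{25342726}{3321} + 31970 = \frac{80829644}{3321}$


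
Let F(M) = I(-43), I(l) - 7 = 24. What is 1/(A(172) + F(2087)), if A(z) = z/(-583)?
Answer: 583/17901 ≈ 0.032568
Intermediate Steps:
I(l) = 31 (I(l) = 7 + 24 = 31)
F(M) = 31
A(z) = -z/583 (A(z) = z*(-1/583) = -z/583)
1/(A(172) + F(2087)) = 1/(-1/583*172 + 31) = 1/(-172/583 + 31) = 1/(17901/583) = 583/17901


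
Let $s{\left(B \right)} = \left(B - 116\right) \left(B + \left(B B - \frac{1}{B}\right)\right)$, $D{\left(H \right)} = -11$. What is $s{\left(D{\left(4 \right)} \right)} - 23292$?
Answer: $- \frac{410009}{11} \approx -37274.0$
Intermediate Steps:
$s{\left(B \right)} = \left(-116 + B\right) \left(B + B^{2} - \frac{1}{B}\right)$ ($s{\left(B \right)} = \left(-116 + B\right) \left(B + \left(B^{2} - \frac{1}{B}\right)\right) = \left(-116 + B\right) \left(B + B^{2} - \frac{1}{B}\right)$)
$s{\left(D{\left(4 \right)} \right)} - 23292 = \left(-1 + \left(-11\right)^{3} - -1276 - 115 \left(-11\right)^{2} + \frac{116}{-11}\right) - 23292 = \left(-1 - 1331 + 1276 - 13915 + 116 \left(- \frac{1}{11}\right)\right) - 23292 = \left(-1 - 1331 + 1276 - 13915 - \frac{116}{11}\right) - 23292 = - \frac{153797}{11} - 23292 = - \frac{410009}{11}$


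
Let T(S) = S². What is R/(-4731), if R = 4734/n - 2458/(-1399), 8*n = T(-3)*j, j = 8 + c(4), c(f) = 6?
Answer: -2960702/46330683 ≈ -0.063904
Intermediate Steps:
j = 14 (j = 8 + 6 = 14)
n = 63/4 (n = ((-3)²*14)/8 = (9*14)/8 = (⅛)*126 = 63/4 ≈ 15.750)
R = 2960702/9793 (R = 4734/(63/4) - 2458/(-1399) = 4734*(4/63) - 2458*(-1/1399) = 2104/7 + 2458/1399 = 2960702/9793 ≈ 302.33)
R/(-4731) = (2960702/9793)/(-4731) = (2960702/9793)*(-1/4731) = -2960702/46330683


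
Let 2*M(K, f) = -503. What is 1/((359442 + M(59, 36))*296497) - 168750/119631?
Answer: -11981126888751496/8493713723483089 ≈ -1.4106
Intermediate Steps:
M(K, f) = -503/2 (M(K, f) = (½)*(-503) = -503/2)
1/((359442 + M(59, 36))*296497) - 168750/119631 = 1/((359442 - 503/2)*296497) - 168750/119631 = (1/296497)/(718381/2) - 168750*1/119631 = (2/718381)*(1/296497) - 56250/39877 = 2/212997811357 - 56250/39877 = -11981126888751496/8493713723483089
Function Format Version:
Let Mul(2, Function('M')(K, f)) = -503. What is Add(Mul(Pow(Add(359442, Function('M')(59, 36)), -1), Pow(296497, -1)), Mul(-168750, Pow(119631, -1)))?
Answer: Rational(-11981126888751496, 8493713723483089) ≈ -1.4106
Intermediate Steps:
Function('M')(K, f) = Rational(-503, 2) (Function('M')(K, f) = Mul(Rational(1, 2), -503) = Rational(-503, 2))
Add(Mul(Pow(Add(359442, Function('M')(59, 36)), -1), Pow(296497, -1)), Mul(-168750, Pow(119631, -1))) = Add(Mul(Pow(Add(359442, Rational(-503, 2)), -1), Pow(296497, -1)), Mul(-168750, Pow(119631, -1))) = Add(Mul(Pow(Rational(718381, 2), -1), Rational(1, 296497)), Mul(-168750, Rational(1, 119631))) = Add(Mul(Rational(2, 718381), Rational(1, 296497)), Rational(-56250, 39877)) = Add(Rational(2, 212997811357), Rational(-56250, 39877)) = Rational(-11981126888751496, 8493713723483089)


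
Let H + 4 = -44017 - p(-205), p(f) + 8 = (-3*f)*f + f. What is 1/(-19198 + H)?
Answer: 1/63069 ≈ 1.5856e-5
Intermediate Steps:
p(f) = -8 + f - 3*f**2 (p(f) = -8 + ((-3*f)*f + f) = -8 + (-3*f**2 + f) = -8 + (f - 3*f**2) = -8 + f - 3*f**2)
H = 82267 (H = -4 + (-44017 - (-8 - 205 - 3*(-205)**2)) = -4 + (-44017 - (-8 - 205 - 3*42025)) = -4 + (-44017 - (-8 - 205 - 126075)) = -4 + (-44017 - 1*(-126288)) = -4 + (-44017 + 126288) = -4 + 82271 = 82267)
1/(-19198 + H) = 1/(-19198 + 82267) = 1/63069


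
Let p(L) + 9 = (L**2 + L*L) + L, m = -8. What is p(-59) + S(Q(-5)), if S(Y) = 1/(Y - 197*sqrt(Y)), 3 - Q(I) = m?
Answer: 267473411/38798 - 197*sqrt(11)/426778 ≈ 6894.0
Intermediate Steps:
p(L) = -9 + L + 2*L**2 (p(L) = -9 + ((L**2 + L*L) + L) = -9 + ((L**2 + L**2) + L) = -9 + (2*L**2 + L) = -9 + (L + 2*L**2) = -9 + L + 2*L**2)
Q(I) = 11 (Q(I) = 3 - 1*(-8) = 3 + 8 = 11)
p(-59) + S(Q(-5)) = (-9 - 59 + 2*(-59)**2) + 1/(11 - 197*sqrt(11)) = (-9 - 59 + 2*3481) + 1/(11 - 197*sqrt(11)) = (-9 - 59 + 6962) + 1/(11 - 197*sqrt(11)) = 6894 + 1/(11 - 197*sqrt(11))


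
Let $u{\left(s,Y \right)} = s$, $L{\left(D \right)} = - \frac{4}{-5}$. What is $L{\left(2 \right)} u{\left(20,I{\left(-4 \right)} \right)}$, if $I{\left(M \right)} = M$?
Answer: $16$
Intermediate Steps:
$L{\left(D \right)} = \frac{4}{5}$ ($L{\left(D \right)} = \left(-4\right) \left(- \frac{1}{5}\right) = \frac{4}{5}$)
$L{\left(2 \right)} u{\left(20,I{\left(-4 \right)} \right)} = \frac{4}{5} \cdot 20 = 16$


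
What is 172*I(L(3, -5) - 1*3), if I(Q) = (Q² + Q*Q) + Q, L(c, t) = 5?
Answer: 1720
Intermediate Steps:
I(Q) = Q + 2*Q² (I(Q) = (Q² + Q²) + Q = 2*Q² + Q = Q + 2*Q²)
172*I(L(3, -5) - 1*3) = 172*((5 - 1*3)*(1 + 2*(5 - 1*3))) = 172*((5 - 3)*(1 + 2*(5 - 3))) = 172*(2*(1 + 2*2)) = 172*(2*(1 + 4)) = 172*(2*5) = 172*10 = 1720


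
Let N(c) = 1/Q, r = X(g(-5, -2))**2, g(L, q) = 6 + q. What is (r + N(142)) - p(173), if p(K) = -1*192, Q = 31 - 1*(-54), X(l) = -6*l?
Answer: 65281/85 ≈ 768.01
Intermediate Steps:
Q = 85 (Q = 31 + 54 = 85)
r = 576 (r = (-6*(6 - 2))**2 = (-6*4)**2 = (-24)**2 = 576)
p(K) = -192
N(c) = 1/85
(r + N(142)) - p(173) = (576 + 1/85) - 1*(-192) = 48961/85 + 192 = 65281/85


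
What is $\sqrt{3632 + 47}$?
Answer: $\sqrt{3679} \approx 60.655$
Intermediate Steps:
$\sqrt{3632 + 47} = \sqrt{3679}$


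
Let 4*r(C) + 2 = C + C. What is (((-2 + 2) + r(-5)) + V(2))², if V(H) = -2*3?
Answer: 81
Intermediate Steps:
V(H) = -6
r(C) = -½ + C/2 (r(C) = -½ + (C + C)/4 = -½ + (2*C)/4 = -½ + C/2)
(((-2 + 2) + r(-5)) + V(2))² = (((-2 + 2) + (-½ + (½)*(-5))) - 6)² = ((0 + (-½ - 5/2)) - 6)² = ((0 - 3) - 6)² = (-3 - 6)² = (-9)² = 81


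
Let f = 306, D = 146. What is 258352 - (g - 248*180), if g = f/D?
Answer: 22118263/73 ≈ 3.0299e+5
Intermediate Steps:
g = 153/73 (g = 306/146 = 306*(1/146) = 153/73 ≈ 2.0959)
258352 - (g - 248*180) = 258352 - (153/73 - 248*180) = 258352 - (153/73 - 44640) = 258352 - 1*(-3258567/73) = 258352 + 3258567/73 = 22118263/73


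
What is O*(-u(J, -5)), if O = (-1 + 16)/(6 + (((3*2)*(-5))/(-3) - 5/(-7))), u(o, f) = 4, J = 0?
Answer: -140/39 ≈ -3.5897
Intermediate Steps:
O = 35/39 (O = 15/(6 + ((6*(-5))*(-⅓) - 5*(-⅐))) = 15/(6 + (-30*(-⅓) + 5/7)) = 15/(6 + (10 + 5/7)) = 15/(6 + 75/7) = 15/(117/7) = 15*(7/117) = 35/39 ≈ 0.89744)
O*(-u(J, -5)) = 35*(-1*4)/39 = (35/39)*(-4) = -140/39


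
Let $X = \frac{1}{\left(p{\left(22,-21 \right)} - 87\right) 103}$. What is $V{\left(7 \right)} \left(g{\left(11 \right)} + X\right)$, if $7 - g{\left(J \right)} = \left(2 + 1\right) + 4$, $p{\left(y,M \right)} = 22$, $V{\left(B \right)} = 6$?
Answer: $- \frac{6}{6695} \approx -0.00089619$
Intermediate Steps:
$g{\left(J \right)} = 0$ ($g{\left(J \right)} = 7 - \left(\left(2 + 1\right) + 4\right) = 7 - \left(3 + 4\right) = 7 - 7 = 0$)
$X = - \frac{1}{6695}$ ($X = \frac{1}{\left(22 - 87\right) 103} = \frac{1}{-65} \cdot \frac{1}{103} = \left(- \frac{1}{65}\right) \frac{1}{103} = - \frac{1}{6695} \approx -0.00014937$)
$V{\left(7 \right)} \left(g{\left(11 \right)} + X\right) = 6 \left(0 - \frac{1}{6695}\right) = 6 \left(- \frac{1}{6695}\right) = - \frac{6}{6695}$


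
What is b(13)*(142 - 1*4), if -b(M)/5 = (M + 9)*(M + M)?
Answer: -394680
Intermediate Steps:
b(M) = -10*M*(9 + M) (b(M) = -5*(M + 9)*(M + M) = -5*(9 + M)*2*M = -10*M*(9 + M))
b(13)*(142 - 1*4) = (-10*13*(9 + 13))*(142 - 1*4) = (-10*13*22)*(142 - 4) = -2860*138 = -394680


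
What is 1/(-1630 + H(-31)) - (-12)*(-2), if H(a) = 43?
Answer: -38089/1587 ≈ -24.001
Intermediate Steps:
1/(-1630 + H(-31)) - (-12)*(-2) = 1/(-1630 + 43) - (-12)*(-2) = 1/(-1587) - 1*24 = -1/1587 - 24 = -38089/1587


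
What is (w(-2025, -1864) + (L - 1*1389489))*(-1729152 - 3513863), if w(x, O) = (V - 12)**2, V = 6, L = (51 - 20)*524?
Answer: 7199755385135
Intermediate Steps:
L = 16244 (L = 31*524 = 16244)
w(x, O) = 36 (w(x, O) = (6 - 12)**2 = (-6)**2 = 36)
(w(-2025, -1864) + (L - 1*1389489))*(-1729152 - 3513863) = (36 + (16244 - 1*1389489))*(-1729152 - 3513863) = (36 + (16244 - 1389489))*(-5243015) = (36 - 1373245)*(-5243015) = -1373209*(-5243015) = 7199755385135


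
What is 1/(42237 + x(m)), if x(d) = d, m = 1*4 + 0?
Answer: 1/42241 ≈ 2.3674e-5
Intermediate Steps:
m = 4 (m = 4 + 0 = 4)
1/(42237 + x(m)) = 1/(42237 + 4) = 1/42241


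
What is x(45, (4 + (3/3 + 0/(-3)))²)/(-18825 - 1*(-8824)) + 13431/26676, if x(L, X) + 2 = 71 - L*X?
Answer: 54164429/88928892 ≈ 0.60908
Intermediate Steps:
x(L, X) = 69 - L*X (x(L, X) = -2 + (71 - L*X) = 69 - L*X)
x(45, (4 + (3/3 + 0/(-3)))²)/(-18825 - 1*(-8824)) + 13431/26676 = (69 - 1*45*(4 + (3/3 + 0/(-3)))²)/(-18825 - 1*(-8824)) + 13431/26676 = (69 - 1*45*(4 + (3*(⅓) + 0*(-⅓)))²)/(-18825 + 8824) + 13431*(1/26676) = (69 - 1*45*(4 + (1 + 0))²)/(-10001) + 4477/8892 = (69 - 1*45*(4 + 1)²)*(-1/10001) + 4477/8892 = (69 - 1*45*5²)*(-1/10001) + 4477/8892 = (69 - 1*45*25)*(-1/10001) + 4477/8892 = (69 - 1125)*(-1/10001) + 4477/8892 = -1056*(-1/10001) + 4477/8892 = 1056/10001 + 4477/8892 = 54164429/88928892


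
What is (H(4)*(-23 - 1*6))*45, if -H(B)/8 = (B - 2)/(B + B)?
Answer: 2610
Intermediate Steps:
H(B) = -4*(-2 + B)/B (H(B) = -8*(B - 2)/(B + B) = -8*(-2 + B)/(2*B) = -8*(-2 + B)*1/(2*B) = -4*(-2 + B)/B)
(H(4)*(-23 - 1*6))*45 = ((-4 + 8/4)*(-23 - 1*6))*45 = ((-4 + 8*(¼))*(-23 - 6))*45 = ((-4 + 2)*(-29))*45 = -2*(-29)*45 = 58*45 = 2610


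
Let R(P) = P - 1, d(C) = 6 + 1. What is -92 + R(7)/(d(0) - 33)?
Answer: -1199/13 ≈ -92.231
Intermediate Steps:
d(C) = 7
R(P) = -1 + P
-92 + R(7)/(d(0) - 33) = -92 + (-1 + 7)/(7 - 33) = -92 + 6/(-26) = -92 + 6*(-1/26) = -92 - 3/13 = -1199/13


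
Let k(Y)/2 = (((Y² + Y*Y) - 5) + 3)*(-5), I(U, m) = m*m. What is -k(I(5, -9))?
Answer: 131200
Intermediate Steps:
I(U, m) = m²
k(Y) = 20 - 20*Y² (k(Y) = 2*((((Y² + Y*Y) - 5) + 3)*(-5)) = 2*((((Y² + Y²) - 5) + 3)*(-5)) = 2*(((2*Y² - 5) + 3)*(-5)) = 2*(((-5 + 2*Y²) + 3)*(-5)) = 2*((-2 + 2*Y²)*(-5)) = 2*(10 - 10*Y²) = 20 - 20*Y²)
-k(I(5, -9)) = -(20 - 20*((-9)²)²) = -(20 - 20*81²) = -(20 - 20*6561) = -(20 - 131220) = -1*(-131200) = 131200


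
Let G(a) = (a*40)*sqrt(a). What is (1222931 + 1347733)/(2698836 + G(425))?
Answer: 433612534194/447555672181 - 13656652500*sqrt(17)/447555672181 ≈ 0.84303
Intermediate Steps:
G(a) = 40*a**(3/2) (G(a) = (40*a)*sqrt(a) = 40*a**(3/2))
(1222931 + 1347733)/(2698836 + G(425)) = (1222931 + 1347733)/(2698836 + 40*425**(3/2)) = 2570664/(2698836 + 40*(2125*sqrt(17))) = 2570664/(2698836 + 85000*sqrt(17))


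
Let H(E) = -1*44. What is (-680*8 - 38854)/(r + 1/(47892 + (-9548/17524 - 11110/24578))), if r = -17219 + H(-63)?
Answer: 114205924168423420/44510246682051481 ≈ 2.5658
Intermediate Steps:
H(E) = -44
r = -17263 (r = -17219 - 44 = -17263)
(-680*8 - 38854)/(r + 1/(47892 + (-9548/17524 - 11110/24578))) = (-680*8 - 38854)/(-17263 + 1/(47892 + (-9548/17524 - 11110/24578))) = (-5440 - 38854)/(-17263 + 1/(47892 + (-9548*1/17524 - 11110*1/24578))) = -44294/(-17263 + 1/(47892 + (-2387/4381 - 5555/12289))) = -44294/(-17263 + 1/(47892 - 53670298/53838109)) = -44294/(-17263 + 1/(2578361045930/53838109)) = -44294/(-17263 + 53838109/2578361045930) = -44294/(-44510246682051481/2578361045930) = -44294*(-2578361045930/44510246682051481) = 114205924168423420/44510246682051481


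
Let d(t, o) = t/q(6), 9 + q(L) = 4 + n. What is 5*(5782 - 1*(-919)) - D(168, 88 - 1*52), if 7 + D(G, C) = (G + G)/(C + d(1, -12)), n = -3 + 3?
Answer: 5996968/179 ≈ 33503.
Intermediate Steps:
n = 0
q(L) = -5 (q(L) = -9 + (4 + 0) = -9 + 4 = -5)
d(t, o) = -t/5 (d(t, o) = t/(-5) = t*(-⅕) = -t/5)
D(G, C) = -7 + 2*G/(-⅕ + C) (D(G, C) = -7 + (G + G)/(C - ⅕*1) = -7 + (2*G)/(C - ⅕) = -7 + (2*G)/(-⅕ + C) = -7 + 2*G/(-⅕ + C))
5*(5782 - 1*(-919)) - D(168, 88 - 1*52) = 5*(5782 - 1*(-919)) - (7 - 35*(88 - 1*52) + 10*168)/(-1 + 5*(88 - 1*52)) = 5*(5782 + 919) - (7 - 35*(88 - 52) + 1680)/(-1 + 5*(88 - 52)) = 5*6701 - (7 - 35*36 + 1680)/(-1 + 5*36) = 33505 - (7 - 1260 + 1680)/(-1 + 180) = 33505 - 427/179 = 5996968/179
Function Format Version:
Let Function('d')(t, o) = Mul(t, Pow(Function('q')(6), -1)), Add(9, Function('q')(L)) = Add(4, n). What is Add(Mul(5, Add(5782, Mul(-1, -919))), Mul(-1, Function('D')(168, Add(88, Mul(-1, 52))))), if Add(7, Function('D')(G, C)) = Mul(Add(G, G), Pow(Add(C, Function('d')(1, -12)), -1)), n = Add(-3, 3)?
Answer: Rational(5996968, 179) ≈ 33503.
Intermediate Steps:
n = 0
Function('q')(L) = -5 (Function('q')(L) = Add(-9, Add(4, 0)) = Add(-9, 4) = -5)
Function('d')(t, o) = Mul(Rational(-1, 5), t) (Function('d')(t, o) = Mul(t, Pow(-5, -1)) = Mul(t, Rational(-1, 5)) = Mul(Rational(-1, 5), t))
Function('D')(G, C) = Add(-7, Mul(2, G, Pow(Add(Rational(-1, 5), C), -1))) (Function('D')(G, C) = Add(-7, Mul(Add(G, G), Pow(Add(C, Mul(Rational(-1, 5), 1)), -1))) = Add(-7, Mul(Mul(2, G), Pow(Add(C, Rational(-1, 5)), -1))) = Add(-7, Mul(Mul(2, G), Pow(Add(Rational(-1, 5), C), -1))) = Add(-7, Mul(2, G, Pow(Add(Rational(-1, 5), C), -1))))
Add(Mul(5, Add(5782, Mul(-1, -919))), Mul(-1, Function('D')(168, Add(88, Mul(-1, 52))))) = Add(Mul(5, Add(5782, Mul(-1, -919))), Mul(-1, Mul(Pow(Add(-1, Mul(5, Add(88, Mul(-1, 52)))), -1), Add(7, Mul(-35, Add(88, Mul(-1, 52))), Mul(10, 168))))) = Add(Mul(5, Add(5782, 919)), Mul(-1, Mul(Pow(Add(-1, Mul(5, Add(88, -52))), -1), Add(7, Mul(-35, Add(88, -52)), 1680)))) = Add(Mul(5, 6701), Mul(-1, Mul(Pow(Add(-1, Mul(5, 36)), -1), Add(7, Mul(-35, 36), 1680)))) = Add(33505, Mul(-1, Mul(Pow(Add(-1, 180), -1), Add(7, -1260, 1680)))) = Add(33505, Mul(-1, Mul(Pow(179, -1), 427))) = Add(33505, Mul(-1, Mul(Rational(1, 179), 427))) = Add(33505, Mul(-1, Rational(427, 179))) = Add(33505, Rational(-427, 179)) = Rational(5996968, 179)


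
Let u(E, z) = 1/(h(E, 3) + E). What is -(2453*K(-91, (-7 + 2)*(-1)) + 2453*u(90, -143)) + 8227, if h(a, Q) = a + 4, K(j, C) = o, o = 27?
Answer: -10675189/184 ≈ -58017.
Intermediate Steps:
K(j, C) = 27
h(a, Q) = 4 + a
u(E, z) = 1/(4 + 2*E) (u(E, z) = 1/((4 + E) + E) = 1/(4 + 2*E))
-(2453*K(-91, (-7 + 2)*(-1)) + 2453*u(90, -143)) + 8227 = -(66231 + 2453/(2*(2 + 90))) + 8227 = -2453/(1/(27 + (½)/92)) + 8227 = -2453/(1/(27 + (½)*(1/92))) + 8227 = -2453/(1/(27 + 1/184)) + 8227 = -2453/(1/(4969/184)) + 8227 = -2453/184/4969 + 8227 = -2453*4969/184 + 8227 = -12188957/184 + 8227 = -10675189/184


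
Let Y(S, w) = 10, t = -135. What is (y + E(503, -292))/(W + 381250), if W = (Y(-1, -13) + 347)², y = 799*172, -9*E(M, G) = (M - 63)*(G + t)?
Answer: 1424732/4578291 ≈ 0.31119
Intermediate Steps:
E(M, G) = -(-135 + G)*(-63 + M)/9 (E(M, G) = -(M - 63)*(G - 135)/9 = -(-63 + M)*(-135 + G)/9 = -(-135 + G)*(-63 + M)/9)
y = 137428
W = 127449 (W = (10 + 347)² = 357² = 127449)
(y + E(503, -292))/(W + 381250) = (137428 + (-945 + 7*(-292) + 15*503 - ⅑*(-292)*503))/(127449 + 381250) = (137428 + (-945 - 2044 + 7545 + 146876/9))/508699 = (137428 + 187880/9)*(1/508699) = (1424732/9)*(1/508699) = 1424732/4578291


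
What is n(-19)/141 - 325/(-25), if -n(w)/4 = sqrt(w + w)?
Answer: 13 - 4*I*sqrt(38)/141 ≈ 13.0 - 0.17488*I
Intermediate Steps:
n(w) = -4*sqrt(2)*sqrt(w) (n(w) = -4*sqrt(w + w) = -4*sqrt(2)*sqrt(w))
n(-19)/141 - 325/(-25) = -4*sqrt(2)*sqrt(-19)/141 - 325/(-25) = -4*sqrt(2)*I*sqrt(19)*(1/141) - 325*(-1/25) = -4*I*sqrt(38)*(1/141) + 13 = -4*I*sqrt(38)/141 + 13 = 13 - 4*I*sqrt(38)/141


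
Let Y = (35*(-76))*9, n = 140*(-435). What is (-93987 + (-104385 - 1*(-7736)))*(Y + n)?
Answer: 16173558240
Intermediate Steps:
n = -60900
Y = -23940 (Y = -2660*9 = -23940)
(-93987 + (-104385 - 1*(-7736)))*(Y + n) = (-93987 + (-104385 - 1*(-7736)))*(-23940 - 60900) = (-93987 + (-104385 + 7736))*(-84840) = (-93987 - 96649)*(-84840) = -190636*(-84840) = 16173558240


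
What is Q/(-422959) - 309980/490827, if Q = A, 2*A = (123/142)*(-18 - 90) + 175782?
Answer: -651051870400/775767289137 ≈ -0.83924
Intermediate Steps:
A = 6236940/71 (A = ((123/142)*(-18 - 90) + 175782)/2 = ((123*(1/142))*(-108) + 175782)/2 = ((123/142)*(-108) + 175782)/2 = (-6642/71 + 175782)/2 = (1/2)*(12473880/71) = 6236940/71 ≈ 87844.)
Q = 6236940/71 ≈ 87844.
Q/(-422959) - 309980/490827 = (6236940/71)/(-422959) - 309980/490827 = (6236940/71)*(-1/422959) - 309980*1/490827 = -328260/1580531 - 309980/490827 = -651051870400/775767289137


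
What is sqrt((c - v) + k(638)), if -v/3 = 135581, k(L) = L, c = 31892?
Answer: sqrt(439273) ≈ 662.78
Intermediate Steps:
v = -406743 (v = -3*135581 = -406743)
sqrt((c - v) + k(638)) = sqrt((31892 - 1*(-406743)) + 638) = sqrt((31892 + 406743) + 638) = sqrt(438635 + 638) = sqrt(439273)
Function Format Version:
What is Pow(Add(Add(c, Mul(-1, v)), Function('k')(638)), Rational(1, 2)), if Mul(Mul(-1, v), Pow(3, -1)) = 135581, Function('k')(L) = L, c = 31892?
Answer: Pow(439273, Rational(1, 2)) ≈ 662.78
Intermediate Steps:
v = -406743 (v = Mul(-3, 135581) = -406743)
Pow(Add(Add(c, Mul(-1, v)), Function('k')(638)), Rational(1, 2)) = Pow(Add(Add(31892, Mul(-1, -406743)), 638), Rational(1, 2)) = Pow(Add(Add(31892, 406743), 638), Rational(1, 2)) = Pow(Add(438635, 638), Rational(1, 2)) = Pow(439273, Rational(1, 2))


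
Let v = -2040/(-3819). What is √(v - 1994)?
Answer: I*√3230469186/1273 ≈ 44.648*I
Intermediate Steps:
v = 680/1273 (v = -2040*(-1/3819) = 680/1273 ≈ 0.53417)
√(v - 1994) = √(680/1273 - 1994) = √(-2537682/1273) = I*√3230469186/1273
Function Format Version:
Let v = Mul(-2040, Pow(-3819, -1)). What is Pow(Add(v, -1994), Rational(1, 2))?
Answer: Mul(Rational(1, 1273), I, Pow(3230469186, Rational(1, 2))) ≈ Mul(44.648, I)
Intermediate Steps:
v = Rational(680, 1273) (v = Mul(-2040, Rational(-1, 3819)) = Rational(680, 1273) ≈ 0.53417)
Pow(Add(v, -1994), Rational(1, 2)) = Pow(Add(Rational(680, 1273), -1994), Rational(1, 2)) = Pow(Rational(-2537682, 1273), Rational(1, 2)) = Mul(Rational(1, 1273), I, Pow(3230469186, Rational(1, 2)))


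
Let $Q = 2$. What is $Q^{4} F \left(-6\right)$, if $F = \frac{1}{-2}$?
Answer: $48$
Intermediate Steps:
$F = - \frac{1}{2} \approx -0.5$
$Q^{4} F \left(-6\right) = 2^{4} \left(- \frac{1}{2}\right) \left(-6\right) = 16 \left(- \frac{1}{2}\right) \left(-6\right) = \left(-8\right) \left(-6\right) = 48$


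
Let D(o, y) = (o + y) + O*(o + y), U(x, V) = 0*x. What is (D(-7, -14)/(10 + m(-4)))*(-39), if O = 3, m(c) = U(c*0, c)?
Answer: 1638/5 ≈ 327.60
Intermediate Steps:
U(x, V) = 0
m(c) = 0
D(o, y) = 4*o + 4*y (D(o, y) = (o + y) + 3*(o + y) = (o + y) + (3*o + 3*y) = 4*o + 4*y)
(D(-7, -14)/(10 + m(-4)))*(-39) = ((4*(-7) + 4*(-14))/(10 + 0))*(-39) = ((-28 - 56)/10)*(-39) = -84*⅒*(-39) = -42/5*(-39) = 1638/5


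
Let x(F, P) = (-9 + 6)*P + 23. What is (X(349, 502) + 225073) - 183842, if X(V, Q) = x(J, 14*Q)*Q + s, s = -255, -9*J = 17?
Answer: -10531646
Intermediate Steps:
J = -17/9 (J = -⅑*17 = -17/9 ≈ -1.8889)
x(F, P) = 23 - 3*P (x(F, P) = -3*P + 23 = 23 - 3*P)
X(V, Q) = -255 + Q*(23 - 42*Q) (X(V, Q) = (23 - 42*Q)*Q - 255 = Q*(23 - 42*Q) - 255 = -255 + Q*(23 - 42*Q))
(X(349, 502) + 225073) - 183842 = ((-255 - 1*502*(-23 + 42*502)) + 225073) - 183842 = ((-255 - 1*502*(-23 + 21084)) + 225073) - 183842 = ((-255 - 1*502*21061) + 225073) - 183842 = ((-255 - 10572622) + 225073) - 183842 = (-10572877 + 225073) - 183842 = -10347804 - 183842 = -10531646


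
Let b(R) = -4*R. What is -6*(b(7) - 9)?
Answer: 222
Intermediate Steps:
-6*(b(7) - 9) = -6*(-4*7 - 9) = -6*(-28 - 9) = -6*(-37) = 222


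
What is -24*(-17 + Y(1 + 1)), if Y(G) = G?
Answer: 360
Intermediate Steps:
-24*(-17 + Y(1 + 1)) = -24*(-17 + (1 + 1)) = -24*(-17 + 2) = -24*(-15) = 360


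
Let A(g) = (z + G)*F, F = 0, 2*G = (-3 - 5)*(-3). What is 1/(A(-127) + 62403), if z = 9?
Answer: 1/62403 ≈ 1.6025e-5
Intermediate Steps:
G = 12 (G = ((-3 - 5)*(-3))/2 = (-8*(-3))/2 = (½)*24 = 12)
A(g) = 0 (A(g) = (9 + 12)*0 = 21*0 = 0)
1/(A(-127) + 62403) = 1/(0 + 62403) = 1/62403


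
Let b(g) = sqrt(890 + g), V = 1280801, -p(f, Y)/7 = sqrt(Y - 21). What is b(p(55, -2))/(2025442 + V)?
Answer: sqrt(890 - 7*I*sqrt(23))/3306243 ≈ 9.0248e-6 - 1.7015e-7*I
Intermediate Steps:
p(f, Y) = -7*sqrt(-21 + Y) (p(f, Y) = -7*sqrt(Y - 21) = -7*sqrt(-21 + Y))
b(p(55, -2))/(2025442 + V) = sqrt(890 - 7*sqrt(-21 - 2))/(2025442 + 1280801) = sqrt(890 - 7*I*sqrt(23))/3306243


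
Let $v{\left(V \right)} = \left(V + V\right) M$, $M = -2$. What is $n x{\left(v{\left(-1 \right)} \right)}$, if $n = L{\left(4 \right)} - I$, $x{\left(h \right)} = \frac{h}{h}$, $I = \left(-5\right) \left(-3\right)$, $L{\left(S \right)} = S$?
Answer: $-11$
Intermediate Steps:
$I = 15$
$v{\left(V \right)} = - 4 V$ ($v{\left(V \right)} = \left(V + V\right) \left(-2\right) = 2 V \left(-2\right) = - 4 V$)
$x{\left(h \right)} = 1$
$n = -11$ ($n = 4 - 15 = -11$)
$n x{\left(v{\left(-1 \right)} \right)} = \left(-11\right) 1 = -11$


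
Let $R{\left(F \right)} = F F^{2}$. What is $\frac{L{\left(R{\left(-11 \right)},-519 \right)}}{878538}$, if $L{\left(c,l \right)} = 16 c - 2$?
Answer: $- \frac{10649}{439269} \approx -0.024243$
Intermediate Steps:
$R{\left(F \right)} = F^{3}$
$L{\left(c,l \right)} = -2 + 16 c$
$\frac{L{\left(R{\left(-11 \right)},-519 \right)}}{878538} = \frac{-2 + 16 \left(-11\right)^{3}}{878538} = \left(-2 + 16 \left(-1331\right)\right) \frac{1}{878538} = \left(-2 - 21296\right) \frac{1}{878538} = \left(-21298\right) \frac{1}{878538} = - \frac{10649}{439269}$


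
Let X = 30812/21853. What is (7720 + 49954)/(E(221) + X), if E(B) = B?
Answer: 1260349922/4860325 ≈ 259.31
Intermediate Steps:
X = 30812/21853 (X = 30812*(1/21853) = 30812/21853 ≈ 1.4100)
(7720 + 49954)/(E(221) + X) = (7720 + 49954)/(221 + 30812/21853) = 57674/(4860325/21853) = 57674*(21853/4860325) = 1260349922/4860325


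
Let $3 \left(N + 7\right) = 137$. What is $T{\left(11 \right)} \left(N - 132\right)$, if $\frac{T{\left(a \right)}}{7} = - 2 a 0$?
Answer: $0$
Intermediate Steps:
$T{\left(a \right)} = 0$ ($T{\left(a \right)} = 7 - 2 a 0 = 7 \cdot 0 = 0$)
$N = \frac{116}{3}$ ($N = -7 + \frac{1}{3} \cdot 137 = -7 + \frac{137}{3} = \frac{116}{3} \approx 38.667$)
$T{\left(11 \right)} \left(N - 132\right) = 0 \left(\frac{116}{3} - 132\right) = 0 \left(- \frac{280}{3}\right) = 0$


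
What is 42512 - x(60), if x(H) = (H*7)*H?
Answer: 17312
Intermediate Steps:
x(H) = 7*H² (x(H) = (7*H)*H = 7*H²)
42512 - x(60) = 42512 - 7*60² = 42512 - 7*3600 = 42512 - 1*25200 = 42512 - 25200 = 17312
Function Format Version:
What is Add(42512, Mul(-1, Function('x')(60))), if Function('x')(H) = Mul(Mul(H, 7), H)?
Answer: 17312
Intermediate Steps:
Function('x')(H) = Mul(7, Pow(H, 2)) (Function('x')(H) = Mul(Mul(7, H), H) = Mul(7, Pow(H, 2)))
Add(42512, Mul(-1, Function('x')(60))) = Add(42512, Mul(-1, Mul(7, Pow(60, 2)))) = Add(42512, Mul(-1, Mul(7, 3600))) = Add(42512, Mul(-1, 25200)) = Add(42512, -25200) = 17312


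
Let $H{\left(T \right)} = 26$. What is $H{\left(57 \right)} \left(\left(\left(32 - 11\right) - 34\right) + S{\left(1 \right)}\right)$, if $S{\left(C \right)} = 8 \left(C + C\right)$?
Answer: $78$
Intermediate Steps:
$S{\left(C \right)} = 16 C$ ($S{\left(C \right)} = 8 \cdot 2 C = 16 C$)
$H{\left(57 \right)} \left(\left(\left(32 - 11\right) - 34\right) + S{\left(1 \right)}\right) = 26 \left(\left(\left(32 - 11\right) - 34\right) + 16 \cdot 1\right) = 26 \left(\left(21 - 34\right) + 16\right) = 26 \left(-13 + 16\right) = 26 \cdot 3 = 78$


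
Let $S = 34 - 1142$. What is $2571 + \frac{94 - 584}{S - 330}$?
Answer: $\frac{1848794}{719} \approx 2571.3$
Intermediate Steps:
$S = -1108$ ($S = 34 - 1142 = -1108$)
$2571 + \frac{94 - 584}{S - 330} = 2571 + \frac{94 - 584}{-1108 - 330} = 2571 - \frac{490}{-1438} = 2571 - - \frac{245}{719} = 2571 + \frac{245}{719} = \frac{1848794}{719}$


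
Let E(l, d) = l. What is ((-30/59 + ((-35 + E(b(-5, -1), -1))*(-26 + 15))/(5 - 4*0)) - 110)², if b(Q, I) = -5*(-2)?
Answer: 10725625/3481 ≈ 3081.2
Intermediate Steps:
b(Q, I) = 10
((-30/59 + ((-35 + E(b(-5, -1), -1))*(-26 + 15))/(5 - 4*0)) - 110)² = ((-30/59 + ((-35 + 10)*(-26 + 15))/(5 - 4*0)) - 110)² = ((-30*1/59 + (-25*(-11))/(5 + 0)) - 110)² = ((-30/59 + 275/5) - 110)² = ((-30/59 + 275*(⅕)) - 110)² = ((-30/59 + 55) - 110)² = (3215/59 - 110)² = (-3275/59)² = 10725625/3481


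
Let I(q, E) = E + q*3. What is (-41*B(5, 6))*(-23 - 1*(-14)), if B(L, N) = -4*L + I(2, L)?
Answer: -3321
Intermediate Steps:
I(q, E) = E + 3*q
B(L, N) = 6 - 3*L (B(L, N) = -4*L + (L + 3*2) = -4*L + (L + 6) = -4*L + (6 + L) = 6 - 3*L)
(-41*B(5, 6))*(-23 - 1*(-14)) = (-41*(6 - 3*5))*(-23 - 1*(-14)) = (-41*(6 - 15))*(-23 + 14) = -41*(-9)*(-9) = 369*(-9) = -3321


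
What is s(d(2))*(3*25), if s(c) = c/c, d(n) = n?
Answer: 75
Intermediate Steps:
s(c) = 1
s(d(2))*(3*25) = 1*(3*25) = 1*75 = 75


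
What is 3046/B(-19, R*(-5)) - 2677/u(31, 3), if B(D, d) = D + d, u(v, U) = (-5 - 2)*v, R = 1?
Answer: -298367/2604 ≈ -114.58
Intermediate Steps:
u(v, U) = -7*v
3046/B(-19, R*(-5)) - 2677/u(31, 3) = 3046/(-19 + 1*(-5)) - 2677/((-7*31)) = 3046/(-19 - 5) - 2677/(-217) = 3046/(-24) - 2677*(-1/217) = 3046*(-1/24) + 2677/217 = -1523/12 + 2677/217 = -298367/2604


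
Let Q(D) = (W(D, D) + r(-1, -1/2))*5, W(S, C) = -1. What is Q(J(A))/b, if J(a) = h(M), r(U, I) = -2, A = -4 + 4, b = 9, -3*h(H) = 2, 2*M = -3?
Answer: -5/3 ≈ -1.6667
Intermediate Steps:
M = -3/2 (M = (1/2)*(-3) = -3/2 ≈ -1.5000)
h(H) = -2/3 (h(H) = -1/3*2 = -2/3)
A = 0
J(a) = -2/3
Q(D) = -15 (Q(D) = (-1 - 2)*5 = -3*5 = -15)
Q(J(A))/b = -15/9 = -15*1/9 = -5/3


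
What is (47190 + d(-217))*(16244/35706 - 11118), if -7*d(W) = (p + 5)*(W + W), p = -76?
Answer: -8492627791216/17853 ≈ -4.7570e+8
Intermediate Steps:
d(W) = 142*W/7 (d(W) = -(-76 + 5)*(W + W)/7 = -(-71)*2*W/7 = -(-142)*W/7 = 142*W/7)
(47190 + d(-217))*(16244/35706 - 11118) = (47190 + (142/7)*(-217))*(16244/35706 - 11118) = (47190 - 4402)*(16244*(1/35706) - 11118) = 42788*(8122/17853 - 11118) = 42788*(-198481532/17853) = -8492627791216/17853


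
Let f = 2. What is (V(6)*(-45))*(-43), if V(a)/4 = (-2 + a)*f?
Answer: 61920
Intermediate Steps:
V(a) = -16 + 8*a (V(a) = 4*((-2 + a)*2) = 4*(-4 + 2*a) = -16 + 8*a)
(V(6)*(-45))*(-43) = ((-16 + 8*6)*(-45))*(-43) = ((-16 + 48)*(-45))*(-43) = (32*(-45))*(-43) = -1440*(-43) = 61920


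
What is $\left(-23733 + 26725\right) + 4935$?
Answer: $7927$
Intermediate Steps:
$\left(-23733 + 26725\right) + 4935 = 2992 + 4935 = 7927$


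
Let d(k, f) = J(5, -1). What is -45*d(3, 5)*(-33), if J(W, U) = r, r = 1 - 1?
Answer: 0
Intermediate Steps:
r = 0
J(W, U) = 0
d(k, f) = 0
-45*d(3, 5)*(-33) = -45*0*(-33) = 0*(-33) = 0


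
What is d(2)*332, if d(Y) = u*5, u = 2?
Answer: 3320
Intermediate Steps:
d(Y) = 10 (d(Y) = 2*5 = 10)
d(2)*332 = 10*332 = 3320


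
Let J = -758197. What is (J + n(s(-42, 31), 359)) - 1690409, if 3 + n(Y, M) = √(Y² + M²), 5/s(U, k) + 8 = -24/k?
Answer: -2448609 + 13*√56421041/272 ≈ -2.4482e+6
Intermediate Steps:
s(U, k) = 5/(-8 - 24/k)
n(Y, M) = -3 + √(M² + Y²) (n(Y, M) = -3 + √(Y² + M²) = -3 + √(M² + Y²))
(J + n(s(-42, 31), 359)) - 1690409 = (-758197 + (-3 + √(359² + (-5*31/(24 + 8*31))²))) - 1690409 = (-758197 + (-3 + √(128881 + (-5*31/(24 + 248))²))) - 1690409 = (-758197 + (-3 + √(128881 + (-5*31/272)²))) - 1690409 = (-758197 + (-3 + √(128881 + (-5*31*1/272)²))) - 1690409 = (-758197 + (-3 + √(128881 + (-155/272)²))) - 1690409 = (-758197 + (-3 + √(128881 + 24025/73984))) - 1690409 = (-758197 + (-3 + √(9535155929/73984))) - 1690409 = (-758197 + (-3 + 13*√56421041/272)) - 1690409 = (-758200 + 13*√56421041/272) - 1690409 = -2448609 + 13*√56421041/272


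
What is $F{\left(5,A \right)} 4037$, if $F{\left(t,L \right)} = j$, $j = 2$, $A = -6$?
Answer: $8074$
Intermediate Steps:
$F{\left(t,L \right)} = 2$
$F{\left(5,A \right)} 4037 = 2 \cdot 4037 = 8074$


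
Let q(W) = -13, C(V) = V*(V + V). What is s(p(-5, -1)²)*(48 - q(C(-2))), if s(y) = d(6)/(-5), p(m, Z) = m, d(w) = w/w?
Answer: -61/5 ≈ -12.200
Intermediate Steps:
d(w) = 1
C(V) = 2*V² (C(V) = V*(2*V) = 2*V²)
s(y) = -⅕ (s(y) = 1/(-5) = 1*(-⅕) = -⅕)
s(p(-5, -1)²)*(48 - q(C(-2))) = -(48 - 1*(-13))/5 = -(48 + 13)/5 = -⅕*61 = -61/5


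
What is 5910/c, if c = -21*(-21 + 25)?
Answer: -985/14 ≈ -70.357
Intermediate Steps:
c = -84 (c = -21*4 = -84)
5910/c = 5910/(-84) = 5910*(-1/84) = -985/14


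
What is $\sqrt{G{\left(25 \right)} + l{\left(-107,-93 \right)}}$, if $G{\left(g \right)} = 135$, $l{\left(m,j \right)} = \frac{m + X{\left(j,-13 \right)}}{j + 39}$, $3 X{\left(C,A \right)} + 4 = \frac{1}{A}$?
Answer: $\frac{2 \sqrt{468871}}{117} \approx 11.705$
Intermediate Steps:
$X{\left(C,A \right)} = - \frac{4}{3} + \frac{1}{3 A}$
$l{\left(m,j \right)} = \frac{- \frac{53}{39} + m}{39 + j}$ ($l{\left(m,j \right)} = \frac{m + \frac{1 - -52}{3 \left(-13\right)}}{j + 39} = \frac{m + \frac{1}{3} \left(- \frac{1}{13}\right) \left(1 + 52\right)}{39 + j} = \frac{m + \frac{1}{3} \left(- \frac{1}{13}\right) 53}{39 + j} = \frac{m - \frac{53}{39}}{39 + j} = \frac{- \frac{53}{39} + m}{39 + j}$)
$\sqrt{G{\left(25 \right)} + l{\left(-107,-93 \right)}} = \sqrt{135 + \frac{- \frac{53}{39} - 107}{39 - 93}} = \sqrt{135 + \frac{1}{-54} \left(- \frac{4226}{39}\right)} = \sqrt{135 - - \frac{2113}{1053}} = \sqrt{135 + \frac{2113}{1053}} = \sqrt{\frac{144268}{1053}} = \frac{2 \sqrt{468871}}{117}$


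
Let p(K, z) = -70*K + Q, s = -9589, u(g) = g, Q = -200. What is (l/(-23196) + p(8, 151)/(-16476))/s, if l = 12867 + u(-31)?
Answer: 1346229/25449292301 ≈ 5.2898e-5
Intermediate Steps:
l = 12836 (l = 12867 - 31 = 12836)
p(K, z) = -200 - 70*K (p(K, z) = -70*K - 200 = -200 - 70*K)
(l/(-23196) + p(8, 151)/(-16476))/s = (12836/(-23196) + (-200 - 70*8)/(-16476))/(-9589) = (12836*(-1/23196) + (-200 - 560)*(-1/16476))*(-1/9589) = (-3209/5799 - 760*(-1/16476))*(-1/9589) = (-3209/5799 + 190/4119)*(-1/9589) = -1346229/2654009*(-1/9589) = 1346229/25449292301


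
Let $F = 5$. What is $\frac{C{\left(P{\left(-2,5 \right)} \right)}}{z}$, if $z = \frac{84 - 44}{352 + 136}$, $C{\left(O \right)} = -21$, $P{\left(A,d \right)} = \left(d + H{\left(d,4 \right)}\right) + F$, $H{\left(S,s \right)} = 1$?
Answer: $- \frac{1281}{5} \approx -256.2$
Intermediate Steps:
$P{\left(A,d \right)} = 6 + d$ ($P{\left(A,d \right)} = \left(d + 1\right) + 5 = \left(1 + d\right) + 5 = 6 + d$)
$z = \frac{5}{61}$ ($z = \frac{40}{488} = 40 \cdot \frac{1}{488} = \frac{5}{61} \approx 0.081967$)
$\frac{C{\left(P{\left(-2,5 \right)} \right)}}{z} = - \frac{21}{\frac{5}{61}} = \left(-21\right) \frac{61}{5} = - \frac{1281}{5}$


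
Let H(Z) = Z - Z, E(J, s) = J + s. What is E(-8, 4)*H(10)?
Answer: 0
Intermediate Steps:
H(Z) = 0
E(-8, 4)*H(10) = (-8 + 4)*0 = -4*0 = 0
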